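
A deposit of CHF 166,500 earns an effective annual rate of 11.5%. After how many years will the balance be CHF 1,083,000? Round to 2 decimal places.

17.20 years

(1+i)^n = 1.083e+06/166500 = 6.50450, so n = ln 6.50450 / ln 1.115 = 17.2018 years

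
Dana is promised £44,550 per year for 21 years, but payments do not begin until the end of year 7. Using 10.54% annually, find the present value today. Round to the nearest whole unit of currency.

PV at t=6 (ordinary 21-year annuity): 44550 × a(21|0.1054) = 44550 × 8.330886 = 371,140.9784
Discount back 6 years: 371,140.9784 × (1+0.1054)^(−6) = 371,140.9784 × 0.548130 = 203,433.3482

£203,433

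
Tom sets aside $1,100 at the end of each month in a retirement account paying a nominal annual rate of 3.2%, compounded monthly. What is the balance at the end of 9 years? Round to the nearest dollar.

$137,464

i = 0.032/12 = 0.00266667 per month; n = 9·12 = 108.
FV = PMT · [(1+i)^n − 1] / i = 1100 · 124.967305 = 137,464.0360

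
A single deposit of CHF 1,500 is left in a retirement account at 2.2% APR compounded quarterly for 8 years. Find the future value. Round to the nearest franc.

CHF 1,788

With 4 periods per year: i = 0.0055, n = 32.
FV = 1,500 × (1 + 0.0055)^32 = 1,787.7947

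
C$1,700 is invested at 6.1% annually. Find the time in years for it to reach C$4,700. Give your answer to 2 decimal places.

17.17 years

n = ln(4700/1700) / ln(1+0.061) = ln(2.76471) / 0.059212 = 17.1745 years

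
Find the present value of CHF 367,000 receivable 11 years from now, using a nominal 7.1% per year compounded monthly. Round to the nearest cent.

CHF 168,454.09

With 12 periods per year: i = 0.00591667, n = 132.
PV = 367,000 / (1 + 0.00591667)^132 = 367,000 / 2.178635 = 168,454.0872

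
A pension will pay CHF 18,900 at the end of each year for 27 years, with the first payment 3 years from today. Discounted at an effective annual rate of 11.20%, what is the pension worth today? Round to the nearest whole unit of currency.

Value one period before first payment (t=2): 18900 × [1 − (1+0.112)^(−27)] / 0.112 = 18900 × 8.420467 = 159,146.8320
Discount back 2 years: 159,146.8320 × (1+0.112)^(−2) = 159,146.8320 × 0.808706 = 128,702.9269

CHF 128,703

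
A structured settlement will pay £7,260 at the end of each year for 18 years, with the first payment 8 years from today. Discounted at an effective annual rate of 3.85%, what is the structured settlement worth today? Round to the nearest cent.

PV at t=7 (ordinary 18-year annuity): 7260 × a(18|0.0385) = 7260 × 12.815045 = 93,037.2276
PV₀ = 93,037.2276 / (1+0.0385)^7 = 93,037.2276 / 1.302703 = 71,418.5872

£71,418.59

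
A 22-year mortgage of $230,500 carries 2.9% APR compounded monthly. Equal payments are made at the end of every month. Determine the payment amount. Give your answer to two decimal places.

$1,182.06

With 12 periods per year: i = 0.00241667, n = 264.
PMT = 230500 / ( [1 − (1+0.00241667)^(−264)] / 0.00241667 ) = 230500 / 194.997982 = 1,182.0635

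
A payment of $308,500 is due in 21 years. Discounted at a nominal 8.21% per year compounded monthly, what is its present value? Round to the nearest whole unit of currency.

i = 0.0821/12 = 0.00684167 per month; n = 21·12 = 252.
PV = 308,500 / (1 + 0.00684167)^252 = 308,500 / 5.574646 = 55,339.8320

$55,340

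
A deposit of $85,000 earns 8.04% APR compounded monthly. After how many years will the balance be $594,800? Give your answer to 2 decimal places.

Periodic rate i = 0.0804/12 = 0.0067.
n = ln(594800/85000) / ln(1+0.0067) = ln(6.99765) / 0.006678 = 291.3559 months
= 291.3559/12 years

24.28 years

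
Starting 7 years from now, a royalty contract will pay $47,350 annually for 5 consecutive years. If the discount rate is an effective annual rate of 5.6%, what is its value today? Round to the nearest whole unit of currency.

$145,413

PV at t=6 (ordinary 5-year annuity): 47350 × a(5|0.056) = 47350 × 4.258600 = 201,644.6986
PV₀ = 201,644.6986 / (1+0.056)^6 = 201,644.6986 / 1.386703 = 145,413.0218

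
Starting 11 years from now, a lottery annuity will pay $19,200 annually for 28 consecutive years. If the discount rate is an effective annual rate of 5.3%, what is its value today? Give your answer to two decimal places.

PV at t=10 (ordinary 28-year annuity): 19200 × a(28|0.053) = 19200 × 14.424378 = 276,948.0566
PV₀ = 276,948.0566 / (1+0.053)^10 = 276,948.0566 / 1.676037 = 165,239.7808

$165,239.78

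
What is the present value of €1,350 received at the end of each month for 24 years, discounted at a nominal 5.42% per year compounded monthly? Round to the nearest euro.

€217,262

Periodic rate i = 0.0542/12 = 0.00451667; n = 24 × 12 = 288 periods.
PV = 1350 × [1 − (1+0.00451667)^(−288)] / 0.00451667 = 1350 × 160.934483 = 217,261.5526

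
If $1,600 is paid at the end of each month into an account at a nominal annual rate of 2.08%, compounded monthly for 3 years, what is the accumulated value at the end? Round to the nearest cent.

Periodic rate i = 0.0208/12 = 0.00173333; n = 3 × 12 = 36 periods.
FV = 1600 × [(1+0.00173333)^36 − 1] / 0.00173333 = 1600 × 37.113762 = 59,382.0191

$59,382.02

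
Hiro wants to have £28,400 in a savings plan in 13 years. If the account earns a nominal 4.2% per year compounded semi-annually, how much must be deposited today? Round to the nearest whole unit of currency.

£16,544

Periodic rate i = 0.042/2 = 0.021; n = 13 × 2 = 26 periods.
PV = FV·(1+i)^(−n) = 28,400 × 0.582547 = 16,544.3247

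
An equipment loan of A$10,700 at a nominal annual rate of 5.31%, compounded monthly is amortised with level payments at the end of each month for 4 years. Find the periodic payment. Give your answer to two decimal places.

A$247.92

i = 0.0531/12 = 0.004425 per month; n = 4·12 = 48.
PMT = 10700 / ( [1 − (1+0.004425)^(−48)] / 0.004425 ) = 10700 / 43.159287 = 247.9188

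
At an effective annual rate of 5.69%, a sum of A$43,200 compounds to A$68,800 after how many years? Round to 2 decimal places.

8.41 years

n = ln(68800/43200) / ln(1+0.0569) = ln(1.59259) / 0.055340 = 8.4092 years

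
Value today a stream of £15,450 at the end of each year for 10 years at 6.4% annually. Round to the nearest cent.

PV = 15450 × [1 − (1+0.064)^(−10)] / 0.064 = 15450 × 7.222592 = 111,589.0522

£111,589.05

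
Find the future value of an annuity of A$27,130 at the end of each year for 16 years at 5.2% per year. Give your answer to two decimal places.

A$652,350.85

FV = PMT · [(1+i)^n − 1] / i = 27130 · 24.045368 = 652,350.8451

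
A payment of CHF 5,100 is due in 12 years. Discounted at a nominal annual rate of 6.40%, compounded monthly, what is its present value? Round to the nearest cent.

CHF 2,370.93

i = 0.064/12 = 0.00533333 per month; n = 12·12 = 144.
PV = 5,100 / (1 + 0.00533333)^144 = 5,100 / 2.151057 = 2,370.9276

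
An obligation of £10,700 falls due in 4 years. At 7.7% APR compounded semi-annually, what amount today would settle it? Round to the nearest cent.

Periodic rate i = 0.077/2 = 0.0385; n = 4 × 2 = 8 periods.
Discount factor = (1+0.0385)^(−8) = 0.739176; PV = 10,700 × 0.739176 = 7,909.1857

£7,909.19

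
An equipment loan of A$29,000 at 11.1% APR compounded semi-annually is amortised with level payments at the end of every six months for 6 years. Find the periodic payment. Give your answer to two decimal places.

i = 0.111/2 = 0.0555 per half-year; n = 6·2 = 12.
PMT = 29000 / ( [1 − (1+0.0555)^(−12)] / 0.0555 ) = 29000 / 8.594606 = 3,374.2092

A$3,374.21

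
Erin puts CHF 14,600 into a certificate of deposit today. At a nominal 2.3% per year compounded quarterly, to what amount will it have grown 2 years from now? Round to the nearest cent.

i = 0.023/4 = 0.00575 per quarter; n = 2·4 = 8.
14,600 × (1+0.00575)^8 = 14,600 × 1.046936 = 15,285.2725

CHF 15,285.27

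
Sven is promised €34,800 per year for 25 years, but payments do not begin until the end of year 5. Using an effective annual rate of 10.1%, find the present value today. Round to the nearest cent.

Value one period before first payment (t=4): 34800 × [1 − (1+0.101)^(−25)] / 0.101 = 34800 × 9.007694 = 313,467.7358
PV₀ = 313,467.7358 / (1+0.101)^4 = 313,467.7358 / 1.469431 = 213,325.8924

€213,325.89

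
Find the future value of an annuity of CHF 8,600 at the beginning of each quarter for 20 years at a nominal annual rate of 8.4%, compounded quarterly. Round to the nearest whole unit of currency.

CHF 1,786,651

With 4 periods per year: i = 0.021, n = 80.
FV = 8600 × [(1+0.021)^80 − 1] / 0.021 × (1+i) = 8600 × 207.750132 = 1,786,651.1385
Payments are at the start of each period, so multiply by (1+i).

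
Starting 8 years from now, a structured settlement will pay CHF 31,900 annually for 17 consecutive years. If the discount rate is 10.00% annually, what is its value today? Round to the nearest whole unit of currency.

Value one period before first payment (t=7): 31900 × [1 − (1+0.1)^(−17)] / 0.1 = 31900 × 8.021553 = 255,887.5506
PV₀ = 255,887.5506 / (1+0.1)^7 = 255,887.5506 / 1.948717 = 131,310.7740

CHF 131,311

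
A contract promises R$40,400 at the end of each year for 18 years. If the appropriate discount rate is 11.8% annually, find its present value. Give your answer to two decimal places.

Annuity factor a(18|0.118) = 7.336515; PV = 40400 × 7.336515 = 296,395.2182

R$296,395.22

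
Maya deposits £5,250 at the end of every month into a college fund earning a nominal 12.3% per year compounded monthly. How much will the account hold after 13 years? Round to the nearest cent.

With 12 periods per year: i = 0.01025, n = 156.
Accumulation factor s(156|0.01025) = 381.265501; FV = 5250 × 381.265501 = 2,001,643.8795

£2,001,643.88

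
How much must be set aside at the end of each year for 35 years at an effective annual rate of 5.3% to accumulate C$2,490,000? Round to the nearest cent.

C$25,900.49

PMT = 2.49e+06 / ( [(1+0.053)^35 − 1] / 0.053 ) = 2.49e+06 / 96.137181 = 25,900.4889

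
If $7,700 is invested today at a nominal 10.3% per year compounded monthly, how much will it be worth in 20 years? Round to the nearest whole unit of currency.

$59,885

Periodic rate i = 0.103/12 = 0.00858333; n = 20 × 12 = 240 periods.
FV = PV·(1+i)^n = 7,700 × 7.777302 = 59,885.2219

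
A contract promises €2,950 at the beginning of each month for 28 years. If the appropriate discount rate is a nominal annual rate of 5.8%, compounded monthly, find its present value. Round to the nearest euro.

Periodic rate i = 0.058/12 = 0.00483333; n = 28 × 12 = 336 periods.
PV = PMT · [1 − (1+i)^(−n)] / i × (1+i) = 2950 · 166.757712 = 491,935.2511
(Beginning-of-period payments → annuity-due factor ×(1+i).)

€491,935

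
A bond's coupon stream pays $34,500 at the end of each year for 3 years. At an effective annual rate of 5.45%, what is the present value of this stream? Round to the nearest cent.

PV = PMT · [1 − (1+i)^(−n)] / i = 34500 · 2.700447 = 93,165.4219

$93,165.42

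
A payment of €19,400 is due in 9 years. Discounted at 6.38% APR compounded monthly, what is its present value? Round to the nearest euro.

€10,942

With 12 periods per year: i = 0.00531667, n = 108.
Discount factor = (1+0.00531667)^(−108) = 0.564012; PV = 19,400 × 0.564012 = 10,941.8413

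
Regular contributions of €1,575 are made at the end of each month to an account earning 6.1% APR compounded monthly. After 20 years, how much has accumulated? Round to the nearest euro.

i = 0.061/12 = 0.00508333 per month; n = 20·12 = 240.
Accumulation factor s(240|0.00508333) = 467.554671; FV = 1575 × 467.554671 = 736,398.6072

€736,399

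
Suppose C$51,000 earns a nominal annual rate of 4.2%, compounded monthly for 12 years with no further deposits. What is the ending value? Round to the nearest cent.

With 12 periods per year: i = 0.0035, n = 144.
FV = PV·(1+i)^n = 51,000 × 1.653873 = 84,347.5435

C$84,347.54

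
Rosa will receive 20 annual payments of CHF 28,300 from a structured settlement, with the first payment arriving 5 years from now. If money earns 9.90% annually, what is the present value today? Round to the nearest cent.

CHF 166,294.44

PV at t=4 (ordinary 20-year annuity): 28300 × a(20|0.099) = 28300 × 8.571998 = 242,587.5400
PV₀ = 242,587.5400 / (1+0.099)^4 = 242,587.5400 / 1.458783 = 166,294.4368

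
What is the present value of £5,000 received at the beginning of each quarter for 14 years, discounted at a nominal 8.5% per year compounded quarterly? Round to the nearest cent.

£166,274.43

i = 0.085/4 = 0.02125 per quarter; n = 14·4 = 56.
PV = 5000 × [1 − (1+0.02125)^(−56)] / 0.02125 × (1+i) = 5000 × 33.254886 = 166,274.4305
(annuity-due: payments at period start, so ×(1+i).)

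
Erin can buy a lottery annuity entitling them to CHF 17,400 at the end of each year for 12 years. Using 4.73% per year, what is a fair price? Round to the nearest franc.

CHF 156,596

PV = PMT · [1 − (1+i)^(−n)] / i = 17400 · 8.999778 = 156,596.1369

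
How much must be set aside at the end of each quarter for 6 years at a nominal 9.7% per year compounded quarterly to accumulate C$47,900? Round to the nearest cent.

C$1,494.51

Periodic rate i = 0.097/4 = 0.02425; n = 6 × 4 = 24 periods.
FV-annuity factor = 32.050672; PMT = 47900 / 32.050672 = 1,494.5084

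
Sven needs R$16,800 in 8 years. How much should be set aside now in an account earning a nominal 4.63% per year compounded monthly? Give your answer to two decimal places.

R$11,607.97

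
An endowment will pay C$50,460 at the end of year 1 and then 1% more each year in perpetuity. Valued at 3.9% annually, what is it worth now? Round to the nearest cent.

C$1,740,000.00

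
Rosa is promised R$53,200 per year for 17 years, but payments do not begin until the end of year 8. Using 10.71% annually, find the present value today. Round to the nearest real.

R$200,461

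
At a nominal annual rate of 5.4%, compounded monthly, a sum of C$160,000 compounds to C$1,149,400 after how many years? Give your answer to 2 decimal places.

36.60 years

Periodic rate i = 0.054/12 = 0.0045.
n = ln(1.1494e+06/160000) / ln(1+0.0045) = ln(7.18375) / 0.004490 = 439.1677 months
= 439.1677/12 years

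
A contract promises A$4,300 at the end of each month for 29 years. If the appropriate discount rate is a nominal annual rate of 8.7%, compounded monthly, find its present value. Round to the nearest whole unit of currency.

A$545,090

i = 0.087/12 = 0.00725 per month; n = 29·12 = 348.
PV = 4300 × [1 − (1+0.00725)^(−348)] / 0.00725 = 4300 × 126.765232 = 545,090.4995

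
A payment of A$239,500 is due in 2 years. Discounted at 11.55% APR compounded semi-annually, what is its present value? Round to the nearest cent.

A$191,325.73

Periodic rate i = 0.1155/2 = 0.05775; n = 2 × 2 = 4 periods.
Discount factor = (1+0.05775)^(−4) = 0.798855; PV = 239,500 × 0.798855 = 191,325.7312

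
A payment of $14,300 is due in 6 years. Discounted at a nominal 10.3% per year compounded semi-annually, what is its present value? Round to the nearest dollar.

$7,828

With 2 periods per year: i = 0.0515, n = 12.
PV = 14,300 / (1 + 0.0515)^12 = 14,300 / 1.826885 = 7,827.5295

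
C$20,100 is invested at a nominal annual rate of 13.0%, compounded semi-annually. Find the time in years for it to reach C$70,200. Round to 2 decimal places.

Periodic rate i = 0.13/2 = 0.065.
n = ln(70200/20100) / ln(1+0.065) = ln(3.49254) / 0.062975 = 19.8592 half-years
= 19.8592/2 years

9.93 years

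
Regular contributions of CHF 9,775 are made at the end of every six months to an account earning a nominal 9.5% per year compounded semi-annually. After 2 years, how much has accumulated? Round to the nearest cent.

Periodic rate i = 0.095/2 = 0.0475; n = 2 × 2 = 4 periods.
FV = 9775 × [(1+0.0475)^4 − 1] / 0.0475 = 9775 × 4.294132 = 41,975.1420

CHF 41,975.14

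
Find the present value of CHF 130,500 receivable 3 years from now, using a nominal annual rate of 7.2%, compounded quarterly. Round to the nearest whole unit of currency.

CHF 105,351

Periodic rate i = 0.072/4 = 0.018; n = 3 × 4 = 12 periods.
PV = 130,500 / (1 + 0.018)^12 = 130,500 / 1.238721 = 105,350.6394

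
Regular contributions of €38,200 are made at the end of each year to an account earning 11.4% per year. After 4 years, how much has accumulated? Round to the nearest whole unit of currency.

€180,971

Accumulation factor s(4|0.114) = 4.737466; FV = 38200 × 4.737466 = 180,971.1838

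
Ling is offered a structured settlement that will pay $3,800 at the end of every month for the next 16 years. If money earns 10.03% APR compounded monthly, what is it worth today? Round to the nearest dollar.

With 12 periods per year: i = 0.00835833, n = 192.
PV = PMT · [1 − (1+i)^(−n)] / i = 3800 · 95.440758 = 362,674.8789

$362,675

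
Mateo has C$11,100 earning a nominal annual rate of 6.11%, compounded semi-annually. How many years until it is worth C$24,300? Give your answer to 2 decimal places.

Periodic rate i = 0.0611/2 = 0.03055.
n = ln(24300/11100) / ln(1+0.03055) = ln(2.18919) / 0.030093 = 26.0373 half-years
= 26.0373/2 years

13.02 years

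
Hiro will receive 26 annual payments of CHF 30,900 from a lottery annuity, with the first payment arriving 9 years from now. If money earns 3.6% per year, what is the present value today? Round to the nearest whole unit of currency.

PV at t=8 (ordinary 26-year annuity): 30900 × a(26|0.036) = 30900 × 16.702775 = 516,115.7359
PV₀ = 516,115.7359 / (1+0.036)^8 = 516,115.7359 / 1.327022 = 388,927.8629

CHF 388,928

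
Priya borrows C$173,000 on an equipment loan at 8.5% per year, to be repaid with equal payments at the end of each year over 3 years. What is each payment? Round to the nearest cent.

C$67,736.29

Annuity-PV factor = 2.554022; PMT = 173000 / 2.554022 = 67,736.2900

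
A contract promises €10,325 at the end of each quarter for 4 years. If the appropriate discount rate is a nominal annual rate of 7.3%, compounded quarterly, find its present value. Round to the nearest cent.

€142,152.90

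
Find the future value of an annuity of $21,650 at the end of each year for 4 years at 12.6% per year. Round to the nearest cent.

$104,385.57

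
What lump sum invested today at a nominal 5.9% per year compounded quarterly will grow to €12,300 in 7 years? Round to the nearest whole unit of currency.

€8,163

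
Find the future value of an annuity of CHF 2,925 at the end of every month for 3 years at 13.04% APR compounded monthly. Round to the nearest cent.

With 12 periods per year: i = 0.0108667, n = 36.
FV = PMT · [(1+i)^n − 1] / i = 2925 · 43.770275 = 128,028.0547

CHF 128,028.05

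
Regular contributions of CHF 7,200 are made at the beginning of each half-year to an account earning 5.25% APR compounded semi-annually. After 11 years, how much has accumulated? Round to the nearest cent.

i = 0.0525/2 = 0.02625 per half-year; n = 11·2 = 22.
FV = PMT · [(1+i)^n − 1] / i × (1+i) = 7200 · 30.039068 = 216,281.2862
Payments are at the start of each period, so multiply by (1+i).

CHF 216,281.29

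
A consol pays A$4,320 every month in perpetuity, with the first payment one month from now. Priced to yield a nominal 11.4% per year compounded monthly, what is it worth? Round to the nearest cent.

A$454,736.84

Periodic rate i = 0.114/12 = 0.0095.
PV = C/r = 4320/0.0095 = 454,736.8421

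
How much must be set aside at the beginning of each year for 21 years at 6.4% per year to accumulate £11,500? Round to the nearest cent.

£258.17

PMT = 11500 / ( [(1+0.064)^21 − 1] / 0.064 × (1+i) ) = 11500 / 44.544628 = 258.1681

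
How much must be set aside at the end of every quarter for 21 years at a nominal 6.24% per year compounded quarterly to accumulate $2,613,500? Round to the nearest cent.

Periodic rate i = 0.0624/4 = 0.0156; n = 21 × 4 = 84 periods.
FV-annuity factor = 171.175559; PMT = 2.6135e+06 / 171.175559 = 15,267.9507

$15,267.95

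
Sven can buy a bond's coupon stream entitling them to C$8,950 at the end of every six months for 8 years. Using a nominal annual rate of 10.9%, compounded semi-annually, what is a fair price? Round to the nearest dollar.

Periodic rate i = 0.109/2 = 0.0545; n = 8 × 2 = 16 periods.
Annuity factor a(16|0.0545) = 10.498832; PV = 8950 × 10.498832 = 93,964.5445

C$93,965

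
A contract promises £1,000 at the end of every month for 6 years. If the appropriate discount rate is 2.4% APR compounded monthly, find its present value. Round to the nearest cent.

£66,993.86

Periodic rate i = 0.024/12 = 0.002; n = 6 × 12 = 72 periods.
PV = PMT · [1 − (1+i)^(−n)] / i = 1000 · 66.993861 = 66,993.8606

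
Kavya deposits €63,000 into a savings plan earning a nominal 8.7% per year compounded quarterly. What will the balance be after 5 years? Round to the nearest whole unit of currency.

€96,880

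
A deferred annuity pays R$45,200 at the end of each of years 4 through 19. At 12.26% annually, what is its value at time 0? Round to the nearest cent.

R$219,637.90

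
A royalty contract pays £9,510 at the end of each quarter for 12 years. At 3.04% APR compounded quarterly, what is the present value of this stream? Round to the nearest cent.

£381,283.64

Periodic rate i = 0.0304/4 = 0.0076; n = 12 × 4 = 48 periods.
PV = 9510 × [1 − (1+0.0076)^(−48)] / 0.0076 = 9510 × 40.092917 = 381,283.6400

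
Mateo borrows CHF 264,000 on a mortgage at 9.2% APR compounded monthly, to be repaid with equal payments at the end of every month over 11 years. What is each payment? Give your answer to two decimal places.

i = 0.092/12 = 0.00766667 per month; n = 11·12 = 132.
Annuity-PV factor = 82.839532; PMT = 264000 / 82.839532 = 3,186.8842

CHF 3,186.88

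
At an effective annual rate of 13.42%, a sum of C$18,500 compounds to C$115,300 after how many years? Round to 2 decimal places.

n = ln(115300/18500) / ln(1+0.1342) = ln(6.23243) / 0.125928 = 14.5303 years

14.53 years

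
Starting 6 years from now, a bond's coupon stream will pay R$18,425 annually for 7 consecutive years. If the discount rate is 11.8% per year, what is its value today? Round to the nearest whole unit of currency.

PV at t=5 (ordinary 7-year annuity): 18425 × a(7|0.118) = 18425 × 4.592846 = 84,623.1853
Discount back 5 years: 84,623.1853 × (1+0.118)^(−5) = 84,623.1853 × 0.572520 = 48,448.5017

R$48,449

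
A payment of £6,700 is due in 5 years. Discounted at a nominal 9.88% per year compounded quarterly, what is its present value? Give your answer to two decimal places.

£4,112.82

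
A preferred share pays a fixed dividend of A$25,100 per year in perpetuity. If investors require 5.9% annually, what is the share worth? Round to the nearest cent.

PV = PMT / i = 25100 / 0.059 = 425,423.7288

A$425,423.73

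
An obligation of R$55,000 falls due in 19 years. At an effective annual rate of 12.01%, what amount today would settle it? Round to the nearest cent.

Discount factor = (1+0.1201)^(−19) = 0.115910; PV = 55,000 × 0.115910 = 6,375.0492

R$6,375.05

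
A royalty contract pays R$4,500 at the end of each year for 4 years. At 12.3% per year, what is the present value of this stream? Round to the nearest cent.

PV = PMT · [1 − (1+i)^(−n)] / i = 4500 · 3.018258 = 13,582.1594

R$13,582.16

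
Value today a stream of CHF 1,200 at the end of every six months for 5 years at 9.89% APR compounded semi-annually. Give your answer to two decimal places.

CHF 9,290.88

i = 0.0989/2 = 0.04945 per half-year; n = 5·2 = 10.
PV = 1200 × [1 − (1+0.04945)^(−10)] / 0.04945 = 1200 × 7.742401 = 9,290.8811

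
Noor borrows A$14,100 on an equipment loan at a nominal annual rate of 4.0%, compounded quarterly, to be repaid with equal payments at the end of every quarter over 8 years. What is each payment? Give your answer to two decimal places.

With 4 periods per year: i = 0.01, n = 32.
Annuity-PV factor = 27.269589; PMT = 14100 / 27.269589 = 517.0595

A$517.06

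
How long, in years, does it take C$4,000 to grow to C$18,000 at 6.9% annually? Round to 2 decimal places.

(1+i)^n = 18000/4000 = 4.50000, so n = ln 4.50000 / ln 1.069 = 22.5419 years

22.54 years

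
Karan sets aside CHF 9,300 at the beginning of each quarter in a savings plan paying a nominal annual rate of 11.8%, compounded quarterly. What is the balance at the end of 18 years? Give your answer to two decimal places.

CHF 2,308,043.79

i = 0.118/4 = 0.0295 per quarter; n = 18·4 = 72.
Accumulation factor s(72|0.0295) × (1+i) = 248.176752; FV = 9300 × 248.176752 = 2,308,043.7942
Payments are at the start of each period, so multiply by (1+i).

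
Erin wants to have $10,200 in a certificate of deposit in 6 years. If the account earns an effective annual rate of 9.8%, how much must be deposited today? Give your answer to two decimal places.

$5,820.85

PV = FV·(1+i)^(−n) = 10,200 × 0.570671 = 5,820.8463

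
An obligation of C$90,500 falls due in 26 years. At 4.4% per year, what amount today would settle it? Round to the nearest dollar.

C$29,542

Discount factor = (1+0.044)^(−26) = 0.326428; PV = 90,500 × 0.326428 = 29,541.7089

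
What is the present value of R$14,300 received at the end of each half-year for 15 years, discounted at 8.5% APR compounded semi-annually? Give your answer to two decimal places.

R$239,939.95

Periodic rate i = 0.085/2 = 0.0425; n = 15 × 2 = 30 periods.
PV = PMT · [1 − (1+i)^(−n)] / i = 14300 · 16.779017 = 239,939.9455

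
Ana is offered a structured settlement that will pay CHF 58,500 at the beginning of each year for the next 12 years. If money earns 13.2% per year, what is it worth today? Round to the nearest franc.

CHF 388,371

PV = 58500 × [1 − (1+0.132)^(−12)] / 0.132 × (1+i) = 58500 × 6.638821 = 388,371.0355
Payments are at the start of each period, so multiply by (1+i).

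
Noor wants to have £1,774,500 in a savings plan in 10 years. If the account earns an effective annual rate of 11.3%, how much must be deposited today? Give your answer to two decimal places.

PV = 1,774,500 / (1 + 0.113)^10 = 1,774,500 / 2.917102 = 608,309.1658

£608,309.17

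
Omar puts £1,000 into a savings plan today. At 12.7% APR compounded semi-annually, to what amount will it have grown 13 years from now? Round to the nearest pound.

£4,956

i = 0.127/2 = 0.0635 per half-year; n = 13·2 = 26.
1,000 × (1+0.0635)^26 = 1,000 × 4.956497 = 4,956.4970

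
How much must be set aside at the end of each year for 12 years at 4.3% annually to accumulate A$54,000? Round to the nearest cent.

FV-annuity factor = 15.286985; PMT = 54000 / 15.286985 = 3,532.4167

A$3,532.42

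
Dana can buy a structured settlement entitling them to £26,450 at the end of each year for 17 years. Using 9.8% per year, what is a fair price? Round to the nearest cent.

£214,822.29

PV = PMT · [1 − (1+i)^(−n)] / i = 26450 · 8.121826 = 214,822.2854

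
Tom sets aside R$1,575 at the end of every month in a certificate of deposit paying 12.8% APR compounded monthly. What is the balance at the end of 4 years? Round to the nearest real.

R$98,060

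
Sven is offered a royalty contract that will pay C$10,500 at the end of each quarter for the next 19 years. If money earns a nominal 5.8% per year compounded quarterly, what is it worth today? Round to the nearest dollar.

With 4 periods per year: i = 0.0145, n = 76.
PV = PMT · [1 − (1+i)^(−n)] / i = 10500 · 45.872744 = 481,663.8105

C$481,664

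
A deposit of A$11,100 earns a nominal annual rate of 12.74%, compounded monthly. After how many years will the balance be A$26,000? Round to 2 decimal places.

6.72 years

Periodic rate i = 0.1274/12 = 0.0106167.
(1+i)^n = 26000/11100 = 2.34234, so n = ln 2.34234 / ln 1.01062 = 80.5961 months
= 80.5961/12 years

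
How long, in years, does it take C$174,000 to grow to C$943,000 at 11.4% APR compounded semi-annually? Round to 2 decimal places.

Periodic rate i = 0.114/2 = 0.057.
n = ln(943000/174000) / ln(1+0.057) = ln(5.41954) / 0.055435 = 30.4865 half-years
= 30.4865/2 years

15.24 years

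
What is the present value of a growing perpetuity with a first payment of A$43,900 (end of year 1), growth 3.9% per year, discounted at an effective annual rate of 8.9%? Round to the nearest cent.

A$878,000.00

PV = PMT / (i − g) = 43900 / (0.089 − 0.039) = 43900 / 0.050000 = 878,000.0000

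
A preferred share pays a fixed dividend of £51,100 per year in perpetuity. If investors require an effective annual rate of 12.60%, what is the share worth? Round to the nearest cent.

£405,555.56

PV = PMT / i = 51100 / 0.126 = 405,555.5556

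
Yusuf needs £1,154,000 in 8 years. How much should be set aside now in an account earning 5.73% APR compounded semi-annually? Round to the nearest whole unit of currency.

£734,385

With 2 periods per year: i = 0.02865, n = 16.
PV = 1,154,000 / (1 + 0.02865)^16 = 1,154,000 / 1.571383 = 734,384.8721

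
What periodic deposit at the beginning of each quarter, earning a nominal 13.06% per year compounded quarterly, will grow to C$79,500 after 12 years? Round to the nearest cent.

C$684.04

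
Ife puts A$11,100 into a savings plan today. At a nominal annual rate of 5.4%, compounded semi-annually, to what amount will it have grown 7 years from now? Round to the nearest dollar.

With 2 periods per year: i = 0.027, n = 14.
11,100 × (1+0.027)^14 = 11,100 × 1.452066 = 16,117.9272

A$16,118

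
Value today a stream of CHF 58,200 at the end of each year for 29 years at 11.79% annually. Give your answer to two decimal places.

CHF 474,152.64

Annuity factor a(29|0.1179) = 8.146953; PV = 58200 × 8.146953 = 474,152.6431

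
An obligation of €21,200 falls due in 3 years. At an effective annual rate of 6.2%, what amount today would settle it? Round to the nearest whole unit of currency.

€17,700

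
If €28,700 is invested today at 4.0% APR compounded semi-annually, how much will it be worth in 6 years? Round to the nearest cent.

€36,398.54

i = 0.04/2 = 0.02 per half-year; n = 6·2 = 12.
FV = PV·(1+i)^n = 28,700 × 1.268242 = 36,398.5395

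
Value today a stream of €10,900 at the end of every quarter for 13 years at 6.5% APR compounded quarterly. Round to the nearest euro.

€380,672

With 4 periods per year: i = 0.01625, n = 52.
PV = PMT · [1 − (1+i)^(−n)] / i = 10900 · 34.924006 = 380,671.6645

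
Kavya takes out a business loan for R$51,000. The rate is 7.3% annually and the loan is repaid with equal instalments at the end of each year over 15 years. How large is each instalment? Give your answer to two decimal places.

PMT = 51000 / ( [1 − (1+0.073)^(−15)] / 0.073 ) = 51000 / 8.937815 = 5,706.0925

R$5,706.09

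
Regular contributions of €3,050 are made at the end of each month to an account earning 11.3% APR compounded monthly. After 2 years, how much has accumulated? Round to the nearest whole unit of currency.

€81,702

With 12 periods per year: i = 0.00941667, n = 24.
FV = PMT · [(1+i)^n − 1] / i = 3050 · 26.787693 = 81,702.4625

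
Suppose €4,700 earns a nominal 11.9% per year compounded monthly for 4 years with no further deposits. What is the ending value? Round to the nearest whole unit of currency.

Periodic rate i = 0.119/12 = 0.00991667; n = 4 × 12 = 48 periods.
FV = 4,700 × (1 + 0.00991667)^48 = 7,547.5109

€7,548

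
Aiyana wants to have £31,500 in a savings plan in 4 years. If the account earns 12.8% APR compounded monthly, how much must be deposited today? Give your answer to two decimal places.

£18,929.07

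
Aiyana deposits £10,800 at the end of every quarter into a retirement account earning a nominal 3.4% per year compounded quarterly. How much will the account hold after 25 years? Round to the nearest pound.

Periodic rate i = 0.034/4 = 0.0085; n = 25 × 4 = 100 periods.
Accumulation factor s(100|0.0085) = 156.618535; FV = 10800 × 156.618535 = 1,691,480.1759

£1,691,480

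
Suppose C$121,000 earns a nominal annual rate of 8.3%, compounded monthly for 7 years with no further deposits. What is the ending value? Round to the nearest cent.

Periodic rate i = 0.083/12 = 0.00691667; n = 7 × 12 = 84 periods.
121,000 × (1+0.00691667)^84 = 121,000 × 1.784253 = 215,894.6314

C$215,894.63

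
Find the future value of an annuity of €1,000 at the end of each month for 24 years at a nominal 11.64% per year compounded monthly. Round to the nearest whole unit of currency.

i = 0.1164/12 = 0.0097 per month; n = 24·12 = 288.
FV = PMT · [(1+i)^n − 1] / i = 1000 · 1558.891331 = 1,558,891.3314

€1,558,891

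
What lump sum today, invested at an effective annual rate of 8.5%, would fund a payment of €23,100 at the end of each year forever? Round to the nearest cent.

€271,764.71

PV = PMT / i = 23100 / 0.085 = 271,764.7059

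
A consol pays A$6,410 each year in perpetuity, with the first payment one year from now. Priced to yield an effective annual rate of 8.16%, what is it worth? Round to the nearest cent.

A$78,553.92

PV = PMT / i = 6410 / 0.0816 = 78,553.9216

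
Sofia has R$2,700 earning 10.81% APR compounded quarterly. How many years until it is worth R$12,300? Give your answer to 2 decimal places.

Periodic rate i = 0.1081/4 = 0.027025.
(1+i)^n = 12300/2700 = 4.55556, so n = ln 4.55556 / ln 1.02703 = 56.8639 quarters
= 56.8639/4 years

14.22 years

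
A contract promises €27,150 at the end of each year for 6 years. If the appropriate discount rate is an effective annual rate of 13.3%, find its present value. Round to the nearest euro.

PV = 27150 × [1 − (1+0.133)^(−6)] / 0.133 = 27150 × 3.964376 = 107,632.8007

€107,633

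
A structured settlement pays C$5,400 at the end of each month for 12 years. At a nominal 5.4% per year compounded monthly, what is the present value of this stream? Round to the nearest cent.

C$571,377.78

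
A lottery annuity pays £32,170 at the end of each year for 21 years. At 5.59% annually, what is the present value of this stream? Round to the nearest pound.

£391,855

PV = 32170 × [1 − (1+0.0559)^(−21)] / 0.0559 = 32170 × 12.180751 = 391,854.7485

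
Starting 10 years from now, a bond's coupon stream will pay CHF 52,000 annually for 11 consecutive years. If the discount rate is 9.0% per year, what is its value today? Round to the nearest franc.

CHF 162,932

PV at t=9 (ordinary 11-year annuity): 52000 × a(11|0.09) = 52000 × 6.805191 = 353,869.9087
Discount back 9 years: 353,869.9087 × (1+0.09)^(−9) = 353,869.9087 × 0.460428 = 162,931.5363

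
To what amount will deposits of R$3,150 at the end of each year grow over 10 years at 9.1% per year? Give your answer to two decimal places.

FV = PMT · [(1+i)^n − 1] / i = 3150 · 15.265632 = 48,086.7401

R$48,086.74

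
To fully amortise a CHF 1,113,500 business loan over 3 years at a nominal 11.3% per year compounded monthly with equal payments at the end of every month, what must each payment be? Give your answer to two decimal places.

CHF 36,612.96

Periodic rate i = 0.113/12 = 0.00941667; n = 3 × 12 = 36 periods.
Annuity-PV factor = 30.412729; PMT = 1.1135e+06 / 30.412729 = 36,612.9589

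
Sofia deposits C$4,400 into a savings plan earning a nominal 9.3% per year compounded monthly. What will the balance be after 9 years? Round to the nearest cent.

C$10,128.75

With 12 periods per year: i = 0.00775, n = 108.
FV = PV·(1+i)^n = 4,400 × 2.301988 = 10,128.7491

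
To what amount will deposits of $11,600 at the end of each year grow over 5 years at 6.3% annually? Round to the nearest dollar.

Accumulation factor s(5|0.063) = 5.670956; FV = 11600 × 5.670956 = 65,783.0895

$65,783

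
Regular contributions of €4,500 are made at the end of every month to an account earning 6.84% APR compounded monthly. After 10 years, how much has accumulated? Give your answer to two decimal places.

€772,061.14

Periodic rate i = 0.0684/12 = 0.0057; n = 10 × 12 = 120 periods.
FV = PMT · [(1+i)^n − 1] / i = 4500 · 171.569142 = 772,061.1382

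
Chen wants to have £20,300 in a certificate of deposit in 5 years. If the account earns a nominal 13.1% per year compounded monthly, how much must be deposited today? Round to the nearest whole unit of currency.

£10,582

i = 0.131/12 = 0.0109167 per month; n = 5·12 = 60.
PV = FV·(1+i)^(−n) = 20,300 × 0.521289 = 10,582.1676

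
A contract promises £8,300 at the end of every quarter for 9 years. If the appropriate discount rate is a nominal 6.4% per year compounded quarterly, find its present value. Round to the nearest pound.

£225,806

i = 0.064/4 = 0.016 per quarter; n = 9·4 = 36.
PV = PMT · [1 − (1+i)^(−n)] / i = 8300 · 27.205541 = 225,805.9890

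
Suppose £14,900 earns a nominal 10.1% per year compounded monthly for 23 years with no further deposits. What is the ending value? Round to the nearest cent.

With 12 periods per year: i = 0.00841667, n = 276.
14,900 × (1+0.00841667)^276 = 14,900 × 10.107508 = 150,601.8749

£150,601.87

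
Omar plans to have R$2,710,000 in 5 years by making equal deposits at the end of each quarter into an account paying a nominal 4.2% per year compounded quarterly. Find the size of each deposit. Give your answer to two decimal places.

i = 0.042/4 = 0.0105 per quarter; n = 5·4 = 20.
FV-annuity factor = 22.126487; PMT = 2.71e+06 / 22.126487 = 122,477.6430

R$122,477.64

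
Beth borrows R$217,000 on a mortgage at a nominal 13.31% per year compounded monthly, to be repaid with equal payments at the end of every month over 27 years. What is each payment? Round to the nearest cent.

R$2,476.34

Periodic rate i = 0.1331/12 = 0.0110917; n = 27 × 12 = 324 periods.
PMT = 217000 / ( [1 − (1+0.0110917)^(−324)] / 0.0110917 ) = 217000 / 87.629228 = 2,476.3427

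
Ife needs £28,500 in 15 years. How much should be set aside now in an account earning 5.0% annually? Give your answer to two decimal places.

£13,708.99

PV = FV·(1+i)^(−n) = 28,500 × 0.481017 = 13,708.9873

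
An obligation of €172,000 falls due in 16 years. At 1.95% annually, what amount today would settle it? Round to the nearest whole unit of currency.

€126,279

Discount factor = (1+0.0195)^(−16) = 0.734183; PV = 172,000 × 0.734183 = 126,279.4742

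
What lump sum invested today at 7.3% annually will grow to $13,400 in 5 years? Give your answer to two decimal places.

PV = FV·(1+i)^(−n) = 13,400 × 0.703075 = 9,421.1992

$9,421.20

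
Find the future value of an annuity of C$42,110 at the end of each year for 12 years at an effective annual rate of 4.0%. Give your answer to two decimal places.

C$632,736.67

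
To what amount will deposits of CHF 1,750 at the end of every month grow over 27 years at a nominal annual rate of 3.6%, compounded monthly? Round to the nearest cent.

With 12 periods per year: i = 0.003, n = 324.
FV = PMT · [(1+i)^n − 1] / i = 1750 · 546.460764 = 956,306.3370

CHF 956,306.34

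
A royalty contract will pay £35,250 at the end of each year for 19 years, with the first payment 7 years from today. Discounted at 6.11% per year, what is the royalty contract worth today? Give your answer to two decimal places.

£273,203.32

PV at t=6 (ordinary 19-year annuity): 35250 × a(19|0.0611) = 35250 × 11.062792 = 389,963.4060
Discount back 6 years: 389,963.4060 × (1+0.0611)^(−6) = 389,963.4060 × 0.700587 = 273,203.3169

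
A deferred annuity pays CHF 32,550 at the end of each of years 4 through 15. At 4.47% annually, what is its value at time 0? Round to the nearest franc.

CHF 260,765

Value one period before first payment (t=3): 32550 × [1 − (1+0.0447)^(−12)] / 0.0447 = 32550 × 9.134250 = 297,319.8277
PV₀ = 297,319.8277 / (1+0.0447)^3 = 297,319.8277 / 1.140184 = 260,764.8730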